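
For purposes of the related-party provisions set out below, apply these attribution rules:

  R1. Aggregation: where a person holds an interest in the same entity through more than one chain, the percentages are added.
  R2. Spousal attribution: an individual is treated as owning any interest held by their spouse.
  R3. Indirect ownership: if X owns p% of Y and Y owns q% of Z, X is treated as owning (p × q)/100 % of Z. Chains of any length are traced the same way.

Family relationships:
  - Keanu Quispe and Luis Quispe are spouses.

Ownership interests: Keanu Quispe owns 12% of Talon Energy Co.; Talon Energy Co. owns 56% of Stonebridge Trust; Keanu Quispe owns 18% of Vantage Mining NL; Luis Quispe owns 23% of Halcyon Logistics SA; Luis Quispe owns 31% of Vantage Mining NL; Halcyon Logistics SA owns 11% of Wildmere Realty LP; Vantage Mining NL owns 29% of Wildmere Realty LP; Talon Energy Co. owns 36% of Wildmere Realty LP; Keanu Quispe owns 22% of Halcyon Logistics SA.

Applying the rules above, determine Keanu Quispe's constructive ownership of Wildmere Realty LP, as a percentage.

23.48%

By spousal attribution (R2), Keanu Quispe is treated as also owning Luis Quispe's interest in Vantage Mining NL, giving 18% + 31% = 49%.
By spousal attribution (R2), Keanu Quispe is treated as also owning Luis Quispe's interest in Halcyon Logistics SA, giving 22% + 23% = 45%.
Chain via Talon Energy Co. (R3): 12% × 36% = 4.32% of Wildmere Realty LP.
Chain via Vantage Mining NL (R3): 49% × 29% = 14.21% of Wildmere Realty LP.
Chain via Halcyon Logistics SA (R3): 45% × 11% = 4.95% of Wildmere Realty LP.
Aggregating (R1): 4.32% + 14.21% + 4.95% = 23.48%.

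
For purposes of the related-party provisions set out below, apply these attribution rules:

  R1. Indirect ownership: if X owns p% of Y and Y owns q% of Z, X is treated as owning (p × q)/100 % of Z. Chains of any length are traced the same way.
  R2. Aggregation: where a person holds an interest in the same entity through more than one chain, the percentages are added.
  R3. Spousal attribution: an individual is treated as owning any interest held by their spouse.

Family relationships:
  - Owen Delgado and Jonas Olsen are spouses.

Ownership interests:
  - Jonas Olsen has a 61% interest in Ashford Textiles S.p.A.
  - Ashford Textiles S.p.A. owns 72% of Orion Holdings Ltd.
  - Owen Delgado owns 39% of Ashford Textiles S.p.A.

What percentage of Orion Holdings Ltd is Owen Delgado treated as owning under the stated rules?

72%

By spousal attribution (R3), Owen Delgado is treated as also owning Jonas Olsen's interest in Ashford Textiles S.p.A, giving 39% + 61% = 100%.
Chain via Ashford Textiles S.p.A. (R1): 100% × 72% = 72% of Orion Holdings Ltd.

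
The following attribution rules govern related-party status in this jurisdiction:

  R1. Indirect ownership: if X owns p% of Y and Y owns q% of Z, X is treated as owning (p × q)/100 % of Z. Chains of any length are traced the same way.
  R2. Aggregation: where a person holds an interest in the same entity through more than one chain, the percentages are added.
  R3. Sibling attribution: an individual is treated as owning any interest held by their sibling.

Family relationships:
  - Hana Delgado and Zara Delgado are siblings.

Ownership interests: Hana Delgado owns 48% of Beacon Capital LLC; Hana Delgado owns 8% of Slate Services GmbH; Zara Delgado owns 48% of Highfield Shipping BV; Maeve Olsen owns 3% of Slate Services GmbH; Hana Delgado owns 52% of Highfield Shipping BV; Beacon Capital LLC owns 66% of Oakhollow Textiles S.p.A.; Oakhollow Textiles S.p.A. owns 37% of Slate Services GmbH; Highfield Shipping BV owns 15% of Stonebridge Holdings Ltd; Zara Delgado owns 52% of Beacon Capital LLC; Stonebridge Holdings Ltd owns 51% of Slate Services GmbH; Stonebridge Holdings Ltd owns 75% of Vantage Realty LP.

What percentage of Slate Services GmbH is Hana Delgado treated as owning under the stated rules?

40.07%

By sibling attribution (R3), Hana Delgado is treated as also owning Zara Delgado's interest in Highfield Shipping BV, giving 52% + 48% = 100%.
By sibling attribution (R3), Hana Delgado is treated as also owning Zara Delgado's interest in Beacon Capital LLC, giving 48% + 52% = 100%.
Chain via Highfield Shipping BV → Stonebridge Holdings Ltd (R1): 100% × 15% × 51% = 7.65% of Slate Services GmbH.
Chain via Beacon Capital LLC → Oakhollow Textiles S.p.A. (R1): 100% × 66% × 37% = 24.42% of Slate Services GmbH.
Direct interest in Slate Services GmbH: 8%.
Aggregating (R2): 7.65% + 24.42% + 8% = 40.07%.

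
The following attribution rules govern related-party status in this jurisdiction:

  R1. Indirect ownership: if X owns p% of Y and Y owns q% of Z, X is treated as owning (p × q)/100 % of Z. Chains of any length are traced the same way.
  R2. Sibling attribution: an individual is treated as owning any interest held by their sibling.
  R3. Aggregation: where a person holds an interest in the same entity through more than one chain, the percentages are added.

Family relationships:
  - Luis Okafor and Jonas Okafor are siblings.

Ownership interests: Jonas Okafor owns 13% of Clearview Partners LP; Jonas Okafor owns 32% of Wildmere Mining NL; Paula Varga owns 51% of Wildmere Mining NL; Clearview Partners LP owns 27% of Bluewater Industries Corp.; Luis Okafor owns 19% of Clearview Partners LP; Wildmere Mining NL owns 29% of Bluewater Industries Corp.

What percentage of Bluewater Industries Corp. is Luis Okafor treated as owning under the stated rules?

By sibling attribution (R2), Luis Okafor is treated as also owning Jonas Okafor's interest in Clearview Partners LP, giving 19% + 13% = 32%.
By sibling attribution (R2), Luis Okafor is treated as owning Jonas Okafor's 32% interest in Wildmere Mining NL.
Chain via Clearview Partners LP (R1): 32% × 27% = 8.64% of Bluewater Industries Corp.
Chain via Wildmere Mining NL (R1): 32% × 29% = 9.28% of Bluewater Industries Corp.
Aggregating (R3): 8.64% + 9.28% = 17.92%.

17.92%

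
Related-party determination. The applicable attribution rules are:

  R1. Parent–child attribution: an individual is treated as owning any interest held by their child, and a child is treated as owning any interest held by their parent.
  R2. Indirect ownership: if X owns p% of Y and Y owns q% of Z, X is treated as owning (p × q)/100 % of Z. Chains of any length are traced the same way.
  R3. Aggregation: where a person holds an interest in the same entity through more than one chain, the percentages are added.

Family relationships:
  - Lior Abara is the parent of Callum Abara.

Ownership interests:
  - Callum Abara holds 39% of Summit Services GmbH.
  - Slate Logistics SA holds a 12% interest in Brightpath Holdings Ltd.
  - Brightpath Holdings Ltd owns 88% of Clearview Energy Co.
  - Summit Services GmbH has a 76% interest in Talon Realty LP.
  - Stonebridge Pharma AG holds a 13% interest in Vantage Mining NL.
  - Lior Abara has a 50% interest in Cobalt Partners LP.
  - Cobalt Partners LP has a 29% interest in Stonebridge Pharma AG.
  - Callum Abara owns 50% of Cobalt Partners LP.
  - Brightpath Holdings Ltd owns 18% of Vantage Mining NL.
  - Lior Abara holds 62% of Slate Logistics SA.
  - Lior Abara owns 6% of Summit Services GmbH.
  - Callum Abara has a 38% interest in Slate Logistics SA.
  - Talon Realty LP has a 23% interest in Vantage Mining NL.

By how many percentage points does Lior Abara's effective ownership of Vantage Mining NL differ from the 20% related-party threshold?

6.204

By parent–child attribution (R1), Lior Abara is treated as also owning Callum Abara's interest in Slate Logistics SA, giving 62% + 38% = 100%.
By parent–child attribution (R1), Lior Abara is treated as also owning Callum Abara's interest in Cobalt Partners LP, giving 50% + 50% = 100%.
By parent–child attribution (R1), Lior Abara is treated as also owning Callum Abara's interest in Summit Services GmbH, giving 6% + 39% = 45%.
Chain via Slate Logistics SA → Brightpath Holdings Ltd (R2): 100% × 12% × 18% = 2.16% of Vantage Mining NL.
Chain via Cobalt Partners LP → Stonebridge Pharma AG (R2): 100% × 29% × 13% = 3.77% of Vantage Mining NL.
Chain via Summit Services GmbH → Talon Realty LP (R2): 45% × 76% × 23% = 7.866% of Vantage Mining NL.
Aggregating (R3): 2.16% + 3.77% + 7.866% = 13.796%.
13.796% falls short of the 20% threshold by 6.204 percentage points.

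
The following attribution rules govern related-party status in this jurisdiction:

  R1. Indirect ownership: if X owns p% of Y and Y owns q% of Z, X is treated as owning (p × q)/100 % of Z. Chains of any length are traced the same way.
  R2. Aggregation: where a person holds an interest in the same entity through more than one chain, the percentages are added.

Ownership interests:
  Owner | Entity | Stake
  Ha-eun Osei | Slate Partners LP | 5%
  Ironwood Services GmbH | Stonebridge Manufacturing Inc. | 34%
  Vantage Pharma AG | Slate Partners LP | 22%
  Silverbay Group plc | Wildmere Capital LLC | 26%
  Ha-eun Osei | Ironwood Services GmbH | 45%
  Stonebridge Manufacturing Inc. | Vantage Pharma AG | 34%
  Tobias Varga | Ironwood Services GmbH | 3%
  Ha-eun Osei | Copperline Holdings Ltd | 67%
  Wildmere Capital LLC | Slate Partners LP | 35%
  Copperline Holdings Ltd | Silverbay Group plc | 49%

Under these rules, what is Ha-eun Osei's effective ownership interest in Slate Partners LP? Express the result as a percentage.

Chain via Ironwood Services GmbH → Stonebridge Manufacturing Inc. → Vantage Pharma AG (R1): 45% × 34% × 34% × 22% = 1.14444% of Slate Partners LP.
Chain via Copperline Holdings Ltd → Silverbay Group plc → Wildmere Capital LLC (R1): 67% × 49% × 26% × 35% = 2.98753% of Slate Partners LP.
Direct interest in Slate Partners LP: 5%.
Aggregating (R2): 1.14444% + 2.98753% + 5% = 9.13197%.

9.13197%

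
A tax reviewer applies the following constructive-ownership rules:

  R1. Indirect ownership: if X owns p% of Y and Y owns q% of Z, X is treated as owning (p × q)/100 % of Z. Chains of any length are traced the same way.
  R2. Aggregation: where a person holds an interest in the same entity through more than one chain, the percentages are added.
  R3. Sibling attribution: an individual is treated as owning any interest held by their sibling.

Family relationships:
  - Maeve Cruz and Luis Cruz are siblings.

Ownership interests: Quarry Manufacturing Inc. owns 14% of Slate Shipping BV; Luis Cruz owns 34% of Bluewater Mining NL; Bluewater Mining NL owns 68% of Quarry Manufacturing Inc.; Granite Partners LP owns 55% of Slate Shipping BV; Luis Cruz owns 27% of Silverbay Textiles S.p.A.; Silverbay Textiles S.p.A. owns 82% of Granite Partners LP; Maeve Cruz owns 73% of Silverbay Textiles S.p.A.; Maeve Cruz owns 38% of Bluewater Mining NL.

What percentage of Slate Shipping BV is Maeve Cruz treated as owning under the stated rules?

By sibling attribution (R3), Maeve Cruz is treated as also owning Luis Cruz's interest in Bluewater Mining NL, giving 38% + 34% = 72%.
By sibling attribution (R3), Maeve Cruz is treated as also owning Luis Cruz's interest in Silverbay Textiles S.p.A, giving 73% + 27% = 100%.
Chain via Bluewater Mining NL → Quarry Manufacturing Inc. (R1): 72% × 68% × 14% = 6.8544% of Slate Shipping BV.
Chain via Silverbay Textiles S.p.A. → Granite Partners LP (R1): 100% × 82% × 55% = 45.1% of Slate Shipping BV.
Aggregating (R2): 6.8544% + 45.1% = 51.9544%.

51.9544%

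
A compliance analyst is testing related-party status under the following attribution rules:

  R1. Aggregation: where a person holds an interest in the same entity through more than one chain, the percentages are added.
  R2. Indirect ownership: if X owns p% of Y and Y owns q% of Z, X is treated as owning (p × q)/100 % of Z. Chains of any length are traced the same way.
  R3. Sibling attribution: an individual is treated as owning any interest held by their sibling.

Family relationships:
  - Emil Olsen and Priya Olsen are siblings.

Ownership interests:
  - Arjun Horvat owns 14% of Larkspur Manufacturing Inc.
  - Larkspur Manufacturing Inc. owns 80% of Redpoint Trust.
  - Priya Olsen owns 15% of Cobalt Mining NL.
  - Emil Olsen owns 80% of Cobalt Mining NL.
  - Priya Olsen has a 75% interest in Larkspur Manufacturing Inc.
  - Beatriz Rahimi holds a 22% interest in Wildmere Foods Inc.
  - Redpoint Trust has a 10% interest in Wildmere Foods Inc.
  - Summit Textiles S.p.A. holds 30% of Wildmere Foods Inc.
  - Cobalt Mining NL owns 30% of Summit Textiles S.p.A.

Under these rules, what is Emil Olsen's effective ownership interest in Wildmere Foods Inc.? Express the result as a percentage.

By sibling attribution (R3), Emil Olsen is treated as also owning Priya Olsen's interest in Cobalt Mining NL, giving 80% + 15% = 95%.
By sibling attribution (R3), Emil Olsen is treated as owning Priya Olsen's 75% interest in Larkspur Manufacturing Inc.
Chain via Cobalt Mining NL → Summit Textiles S.p.A. (R2): 95% × 30% × 30% = 8.55% of Wildmere Foods Inc.
Chain via Larkspur Manufacturing Inc. → Redpoint Trust (R2): 75% × 80% × 10% = 6% of Wildmere Foods Inc.
Aggregating (R1): 8.55% + 6% = 14.55%.

14.55%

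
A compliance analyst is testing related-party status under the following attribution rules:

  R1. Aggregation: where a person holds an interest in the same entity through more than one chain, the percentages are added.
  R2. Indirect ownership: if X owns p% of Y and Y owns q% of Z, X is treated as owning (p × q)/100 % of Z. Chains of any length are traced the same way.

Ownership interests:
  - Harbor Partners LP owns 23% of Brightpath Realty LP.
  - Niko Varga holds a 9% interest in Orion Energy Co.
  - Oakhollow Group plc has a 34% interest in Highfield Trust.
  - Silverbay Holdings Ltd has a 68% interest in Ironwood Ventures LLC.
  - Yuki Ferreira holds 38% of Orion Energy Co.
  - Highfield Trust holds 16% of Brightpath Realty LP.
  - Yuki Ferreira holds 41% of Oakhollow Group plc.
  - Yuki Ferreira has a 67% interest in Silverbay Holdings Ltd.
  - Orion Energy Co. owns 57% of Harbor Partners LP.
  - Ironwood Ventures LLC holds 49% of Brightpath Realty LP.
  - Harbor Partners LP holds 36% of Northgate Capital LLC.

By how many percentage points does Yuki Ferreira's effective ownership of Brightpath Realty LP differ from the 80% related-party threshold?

50.4634

Chain via Oakhollow Group plc → Highfield Trust (R2): 41% × 34% × 16% = 2.2304% of Brightpath Realty LP.
Chain via Silverbay Holdings Ltd → Ironwood Ventures LLC (R2): 67% × 68% × 49% = 22.3244% of Brightpath Realty LP.
Chain via Orion Energy Co. → Harbor Partners LP (R2): 38% × 57% × 23% = 4.9818% of Brightpath Realty LP.
Aggregating (R1): 2.2304% + 22.3244% + 4.9818% = 29.5366%.
29.5366% falls short of the 80% threshold by 50.4634 percentage points.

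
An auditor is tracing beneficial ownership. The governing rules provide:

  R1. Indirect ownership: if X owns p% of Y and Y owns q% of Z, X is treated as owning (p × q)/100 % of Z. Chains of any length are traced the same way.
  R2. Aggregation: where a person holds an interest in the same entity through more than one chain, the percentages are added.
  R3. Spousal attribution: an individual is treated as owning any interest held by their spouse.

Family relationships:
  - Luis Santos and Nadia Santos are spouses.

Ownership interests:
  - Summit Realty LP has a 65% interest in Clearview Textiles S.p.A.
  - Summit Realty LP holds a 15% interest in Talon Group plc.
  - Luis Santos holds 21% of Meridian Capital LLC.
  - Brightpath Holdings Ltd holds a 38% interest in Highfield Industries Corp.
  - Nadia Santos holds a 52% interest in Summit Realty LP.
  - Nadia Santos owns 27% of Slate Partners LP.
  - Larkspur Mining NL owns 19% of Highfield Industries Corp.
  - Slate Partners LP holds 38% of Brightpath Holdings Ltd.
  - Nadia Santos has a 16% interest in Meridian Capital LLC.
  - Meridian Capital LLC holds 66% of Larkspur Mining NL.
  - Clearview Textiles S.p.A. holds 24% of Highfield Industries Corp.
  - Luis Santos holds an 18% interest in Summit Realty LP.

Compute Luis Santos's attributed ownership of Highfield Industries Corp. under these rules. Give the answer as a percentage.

By spousal attribution (R3), Luis Santos is treated as also owning Nadia Santos's interest in Meridian Capital LLC, giving 21% + 16% = 37%.
By spousal attribution (R3), Luis Santos is treated as also owning Nadia Santos's interest in Summit Realty LP, giving 18% + 52% = 70%.
By spousal attribution (R3), Luis Santos is treated as owning Nadia Santos's 27% interest in Slate Partners LP.
Chain via Meridian Capital LLC → Larkspur Mining NL (R1): 37% × 66% × 19% = 4.6398% of Highfield Industries Corp.
Chain via Summit Realty LP → Clearview Textiles S.p.A. (R1): 70% × 65% × 24% = 10.92% of Highfield Industries Corp.
Chain via Slate Partners LP → Brightpath Holdings Ltd (R1): 27% × 38% × 38% = 3.8988% of Highfield Industries Corp.
Aggregating (R2): 4.6398% + 10.92% + 3.8988% = 19.4586%.

19.4586%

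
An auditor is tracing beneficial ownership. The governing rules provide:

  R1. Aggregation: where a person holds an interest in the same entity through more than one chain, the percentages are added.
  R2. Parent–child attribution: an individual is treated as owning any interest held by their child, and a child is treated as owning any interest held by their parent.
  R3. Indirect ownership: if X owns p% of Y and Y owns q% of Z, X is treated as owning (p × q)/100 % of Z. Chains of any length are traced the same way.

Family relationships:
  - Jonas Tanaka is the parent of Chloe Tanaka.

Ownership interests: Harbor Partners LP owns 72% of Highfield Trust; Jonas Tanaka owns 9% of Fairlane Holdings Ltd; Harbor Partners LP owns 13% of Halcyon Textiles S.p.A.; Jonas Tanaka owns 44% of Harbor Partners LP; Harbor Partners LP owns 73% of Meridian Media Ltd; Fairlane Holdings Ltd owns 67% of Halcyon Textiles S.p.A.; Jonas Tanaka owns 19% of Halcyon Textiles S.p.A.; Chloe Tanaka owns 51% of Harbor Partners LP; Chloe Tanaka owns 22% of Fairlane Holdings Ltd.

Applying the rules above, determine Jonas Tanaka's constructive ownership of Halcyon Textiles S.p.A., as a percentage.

By parent–child attribution (R2), Jonas Tanaka is treated as also owning Chloe Tanaka's interest in Fairlane Holdings Ltd, giving 9% + 22% = 31%.
By parent–child attribution (R2), Jonas Tanaka is treated as also owning Chloe Tanaka's interest in Harbor Partners LP, giving 44% + 51% = 95%.
Chain via Fairlane Holdings Ltd (R3): 31% × 67% = 20.77% of Halcyon Textiles S.p.A.
Chain via Harbor Partners LP (R3): 95% × 13% = 12.35% of Halcyon Textiles S.p.A.
Direct interest in Halcyon Textiles S.p.A: 19%.
Aggregating (R1): 20.77% + 12.35% + 19% = 52.12%.

52.12%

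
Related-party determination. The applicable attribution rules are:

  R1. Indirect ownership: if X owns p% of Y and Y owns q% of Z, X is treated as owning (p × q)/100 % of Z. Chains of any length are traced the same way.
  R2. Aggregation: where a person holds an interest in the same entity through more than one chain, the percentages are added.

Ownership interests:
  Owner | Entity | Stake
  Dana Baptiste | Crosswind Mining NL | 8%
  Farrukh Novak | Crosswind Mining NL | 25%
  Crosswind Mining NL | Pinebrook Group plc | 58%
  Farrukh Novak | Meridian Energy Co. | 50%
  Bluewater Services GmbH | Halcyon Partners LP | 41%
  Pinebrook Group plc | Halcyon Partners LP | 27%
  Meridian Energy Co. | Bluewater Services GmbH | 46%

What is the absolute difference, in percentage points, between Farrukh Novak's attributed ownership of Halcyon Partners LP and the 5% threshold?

Chain via Meridian Energy Co. → Bluewater Services GmbH (R1): 50% × 46% × 41% = 9.43% of Halcyon Partners LP.
Chain via Crosswind Mining NL → Pinebrook Group plc (R1): 25% × 58% × 27% = 3.915% of Halcyon Partners LP.
Aggregating (R2): 9.43% + 3.915% = 13.345%.
13.345% exceeds the 5% threshold by 8.345 percentage points.

8.345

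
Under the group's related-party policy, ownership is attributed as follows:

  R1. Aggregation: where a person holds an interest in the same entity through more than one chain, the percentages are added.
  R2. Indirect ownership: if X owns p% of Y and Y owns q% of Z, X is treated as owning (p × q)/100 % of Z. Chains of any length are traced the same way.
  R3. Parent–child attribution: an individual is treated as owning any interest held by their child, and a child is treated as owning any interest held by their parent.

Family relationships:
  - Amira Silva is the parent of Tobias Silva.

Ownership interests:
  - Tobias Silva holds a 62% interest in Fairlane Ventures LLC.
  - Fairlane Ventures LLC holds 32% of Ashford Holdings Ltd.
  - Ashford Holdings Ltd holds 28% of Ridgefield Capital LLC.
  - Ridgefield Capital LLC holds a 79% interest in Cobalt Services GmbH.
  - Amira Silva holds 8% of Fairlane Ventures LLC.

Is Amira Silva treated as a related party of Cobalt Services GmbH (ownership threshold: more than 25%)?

By parent–child attribution (R3), Amira Silva is treated as also owning Tobias Silva's interest in Fairlane Ventures LLC, giving 8% + 62% = 70%.
Chain via Fairlane Ventures LLC → Ashford Holdings Ltd → Ridgefield Capital LLC (R2): 70% × 32% × 28% × 79% = 4.95488% of Cobalt Services GmbH.
4.95488% does not exceed the 25% threshold, so Amira is not a related party to Cobalt Services GmbH.

No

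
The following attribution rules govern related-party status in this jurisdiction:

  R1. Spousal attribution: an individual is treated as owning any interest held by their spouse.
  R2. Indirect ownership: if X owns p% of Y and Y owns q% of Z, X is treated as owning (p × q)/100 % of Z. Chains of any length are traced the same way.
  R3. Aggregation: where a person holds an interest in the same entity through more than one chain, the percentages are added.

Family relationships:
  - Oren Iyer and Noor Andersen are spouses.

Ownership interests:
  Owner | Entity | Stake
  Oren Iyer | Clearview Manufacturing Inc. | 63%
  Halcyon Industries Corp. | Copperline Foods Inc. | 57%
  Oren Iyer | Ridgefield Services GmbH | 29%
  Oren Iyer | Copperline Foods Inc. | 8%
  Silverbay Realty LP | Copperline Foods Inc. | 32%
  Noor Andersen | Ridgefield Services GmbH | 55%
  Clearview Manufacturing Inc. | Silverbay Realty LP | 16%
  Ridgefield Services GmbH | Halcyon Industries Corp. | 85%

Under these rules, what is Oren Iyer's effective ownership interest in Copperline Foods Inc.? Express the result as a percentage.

By spousal attribution (R1), Oren Iyer is treated as also owning Noor Andersen's interest in Ridgefield Services GmbH, giving 29% + 55% = 84%.
Chain via Ridgefield Services GmbH → Halcyon Industries Corp. (R2): 84% × 85% × 57% = 40.698% of Copperline Foods Inc.
Chain via Clearview Manufacturing Inc. → Silverbay Realty LP (R2): 63% × 16% × 32% = 3.2256% of Copperline Foods Inc.
Direct interest in Copperline Foods Inc: 8%.
Aggregating (R3): 40.698% + 3.2256% + 8% = 51.9236%.

51.9236%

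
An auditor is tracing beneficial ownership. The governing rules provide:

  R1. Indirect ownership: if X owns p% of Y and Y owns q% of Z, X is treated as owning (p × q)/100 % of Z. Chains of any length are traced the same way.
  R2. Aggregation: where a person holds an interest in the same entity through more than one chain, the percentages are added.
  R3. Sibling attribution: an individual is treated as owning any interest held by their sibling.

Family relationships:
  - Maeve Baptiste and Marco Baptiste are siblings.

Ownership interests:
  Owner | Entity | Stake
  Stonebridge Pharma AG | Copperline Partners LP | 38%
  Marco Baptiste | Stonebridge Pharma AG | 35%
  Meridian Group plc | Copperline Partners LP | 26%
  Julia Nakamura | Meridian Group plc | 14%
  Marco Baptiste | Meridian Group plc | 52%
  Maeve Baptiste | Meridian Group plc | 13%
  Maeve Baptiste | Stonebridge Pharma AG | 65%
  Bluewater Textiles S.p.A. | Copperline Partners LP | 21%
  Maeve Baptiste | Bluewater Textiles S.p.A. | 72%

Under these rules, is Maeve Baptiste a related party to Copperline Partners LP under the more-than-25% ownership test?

Yes

By sibling attribution (R3), Maeve Baptiste is treated as also owning Marco Baptiste's interest in Stonebridge Pharma AG, giving 65% + 35% = 100%.
By sibling attribution (R3), Maeve Baptiste is treated as also owning Marco Baptiste's interest in Meridian Group plc, giving 13% + 52% = 65%.
Chain via Bluewater Textiles S.p.A. (R1): 72% × 21% = 15.12% of Copperline Partners LP.
Chain via Stonebridge Pharma AG (R1): 100% × 38% = 38% of Copperline Partners LP.
Chain via Meridian Group plc (R1): 65% × 26% = 16.9% of Copperline Partners LP.
Aggregating (R2): 15.12% + 38% + 16.9% = 70.02%.
70.02% exceeds the 25% threshold, so Maeve is a related party to Copperline Partners LP.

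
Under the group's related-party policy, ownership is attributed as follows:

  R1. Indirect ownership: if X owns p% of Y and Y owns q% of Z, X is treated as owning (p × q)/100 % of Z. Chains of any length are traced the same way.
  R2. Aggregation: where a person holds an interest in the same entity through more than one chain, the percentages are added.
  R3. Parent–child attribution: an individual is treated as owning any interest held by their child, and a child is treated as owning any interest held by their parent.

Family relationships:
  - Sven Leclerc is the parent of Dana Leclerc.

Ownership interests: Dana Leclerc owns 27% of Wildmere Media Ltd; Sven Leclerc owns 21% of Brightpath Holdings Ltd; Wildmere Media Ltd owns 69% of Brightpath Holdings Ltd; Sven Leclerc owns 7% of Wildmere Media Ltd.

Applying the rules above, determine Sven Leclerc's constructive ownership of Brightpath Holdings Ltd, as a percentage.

44.46%

By parent–child attribution (R3), Sven Leclerc is treated as also owning Dana Leclerc's interest in Wildmere Media Ltd, giving 7% + 27% = 34%.
Chain via Wildmere Media Ltd (R1): 34% × 69% = 23.46% of Brightpath Holdings Ltd.
Direct interest in Brightpath Holdings Ltd: 21%.
Aggregating (R2): 23.46% + 21% = 44.46%.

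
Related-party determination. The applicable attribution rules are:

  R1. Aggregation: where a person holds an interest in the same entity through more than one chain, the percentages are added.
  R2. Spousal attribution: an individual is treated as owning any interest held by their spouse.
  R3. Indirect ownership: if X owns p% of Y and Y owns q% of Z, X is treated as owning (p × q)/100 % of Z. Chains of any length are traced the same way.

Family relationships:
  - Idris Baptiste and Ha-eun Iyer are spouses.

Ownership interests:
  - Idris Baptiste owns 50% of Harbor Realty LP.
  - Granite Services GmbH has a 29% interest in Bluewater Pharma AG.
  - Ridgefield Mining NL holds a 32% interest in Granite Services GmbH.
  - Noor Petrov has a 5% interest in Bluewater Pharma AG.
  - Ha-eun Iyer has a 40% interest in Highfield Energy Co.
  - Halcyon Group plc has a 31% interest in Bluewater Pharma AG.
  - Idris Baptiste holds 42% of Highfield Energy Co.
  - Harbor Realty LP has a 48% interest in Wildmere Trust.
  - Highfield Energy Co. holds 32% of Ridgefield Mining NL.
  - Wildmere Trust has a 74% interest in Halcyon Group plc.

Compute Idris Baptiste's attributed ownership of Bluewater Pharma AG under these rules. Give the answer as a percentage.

7.940672%

By spousal attribution (R2), Idris Baptiste is treated as also owning Ha-eun Iyer's interest in Highfield Energy Co, giving 42% + 40% = 82%.
Chain via Highfield Energy Co. → Ridgefield Mining NL → Granite Services GmbH (R3): 82% × 32% × 32% × 29% = 2.435072% of Bluewater Pharma AG.
Chain via Harbor Realty LP → Wildmere Trust → Halcyon Group plc (R3): 50% × 48% × 74% × 31% = 5.5056% of Bluewater Pharma AG.
Aggregating (R1): 2.435072% + 5.5056% = 7.940672%.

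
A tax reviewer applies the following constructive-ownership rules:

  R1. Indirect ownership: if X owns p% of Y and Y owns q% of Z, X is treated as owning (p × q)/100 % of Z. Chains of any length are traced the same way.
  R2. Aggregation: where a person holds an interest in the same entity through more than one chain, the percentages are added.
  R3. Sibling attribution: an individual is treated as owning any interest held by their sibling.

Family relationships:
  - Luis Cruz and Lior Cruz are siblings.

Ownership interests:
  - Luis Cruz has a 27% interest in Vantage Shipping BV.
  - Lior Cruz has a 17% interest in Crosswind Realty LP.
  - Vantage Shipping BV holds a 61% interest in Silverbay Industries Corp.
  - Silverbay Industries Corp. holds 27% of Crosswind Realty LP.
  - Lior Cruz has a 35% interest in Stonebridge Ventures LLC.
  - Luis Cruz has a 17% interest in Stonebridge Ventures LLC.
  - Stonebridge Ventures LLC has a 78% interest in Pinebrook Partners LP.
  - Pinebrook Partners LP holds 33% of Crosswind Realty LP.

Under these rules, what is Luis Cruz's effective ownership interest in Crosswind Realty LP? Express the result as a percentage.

34.8317%

By sibling attribution (R3), Luis Cruz is treated as also owning Lior Cruz's interest in Stonebridge Ventures LLC, giving 17% + 35% = 52%.
By sibling attribution (R3), Luis Cruz is treated as owning Lior Cruz's 17% interest in Crosswind Realty LP.
Chain via Vantage Shipping BV → Silverbay Industries Corp. (R1): 27% × 61% × 27% = 4.4469% of Crosswind Realty LP.
Chain via Stonebridge Ventures LLC → Pinebrook Partners LP (R1): 52% × 78% × 33% = 13.3848% of Crosswind Realty LP.
Direct interest in Crosswind Realty LP: 17%.
Aggregating (R2): 4.4469% + 13.3848% + 17% = 34.8317%.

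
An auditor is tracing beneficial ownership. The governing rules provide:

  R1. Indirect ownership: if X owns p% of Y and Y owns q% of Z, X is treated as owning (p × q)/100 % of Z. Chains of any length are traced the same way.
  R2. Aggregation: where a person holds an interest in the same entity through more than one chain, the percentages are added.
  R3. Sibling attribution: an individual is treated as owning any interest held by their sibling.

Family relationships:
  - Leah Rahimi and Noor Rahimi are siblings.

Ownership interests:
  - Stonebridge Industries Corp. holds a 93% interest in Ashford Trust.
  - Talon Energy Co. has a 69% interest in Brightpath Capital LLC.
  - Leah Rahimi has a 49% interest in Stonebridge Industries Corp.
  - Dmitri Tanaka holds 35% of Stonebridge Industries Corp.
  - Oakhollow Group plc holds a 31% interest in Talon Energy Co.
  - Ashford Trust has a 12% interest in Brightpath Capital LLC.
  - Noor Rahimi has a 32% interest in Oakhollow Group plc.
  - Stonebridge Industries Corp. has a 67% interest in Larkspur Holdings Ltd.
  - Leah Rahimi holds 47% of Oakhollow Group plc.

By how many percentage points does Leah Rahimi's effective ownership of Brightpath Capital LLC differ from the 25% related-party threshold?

2.6335

By sibling attribution (R3), Leah Rahimi is treated as also owning Noor Rahimi's interest in Oakhollow Group plc, giving 47% + 32% = 79%.
Chain via Oakhollow Group plc → Talon Energy Co. (R1): 79% × 31% × 69% = 16.8981% of Brightpath Capital LLC.
Chain via Stonebridge Industries Corp. → Ashford Trust (R1): 49% × 93% × 12% = 5.4684% of Brightpath Capital LLC.
Aggregating (R2): 16.8981% + 5.4684% = 22.3665%.
22.3665% falls short of the 25% threshold by 2.6335 percentage points.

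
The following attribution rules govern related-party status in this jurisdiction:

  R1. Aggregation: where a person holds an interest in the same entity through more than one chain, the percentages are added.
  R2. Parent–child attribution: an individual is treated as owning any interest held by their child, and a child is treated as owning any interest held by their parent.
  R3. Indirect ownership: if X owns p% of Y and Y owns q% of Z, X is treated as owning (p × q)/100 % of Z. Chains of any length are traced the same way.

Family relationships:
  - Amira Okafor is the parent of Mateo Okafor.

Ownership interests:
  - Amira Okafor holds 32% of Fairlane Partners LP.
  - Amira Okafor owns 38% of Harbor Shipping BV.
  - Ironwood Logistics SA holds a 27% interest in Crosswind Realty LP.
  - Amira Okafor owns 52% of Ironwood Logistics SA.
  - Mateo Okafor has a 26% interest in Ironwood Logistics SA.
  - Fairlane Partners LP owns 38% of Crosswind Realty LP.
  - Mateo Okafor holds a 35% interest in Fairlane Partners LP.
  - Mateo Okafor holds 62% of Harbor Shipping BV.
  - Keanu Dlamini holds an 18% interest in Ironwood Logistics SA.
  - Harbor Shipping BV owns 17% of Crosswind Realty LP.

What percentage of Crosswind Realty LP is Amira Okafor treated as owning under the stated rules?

By parent–child attribution (R2), Amira Okafor is treated as also owning Mateo Okafor's interest in Fairlane Partners LP, giving 32% + 35% = 67%.
By parent–child attribution (R2), Amira Okafor is treated as also owning Mateo Okafor's interest in Harbor Shipping BV, giving 38% + 62% = 100%.
By parent–child attribution (R2), Amira Okafor is treated as also owning Mateo Okafor's interest in Ironwood Logistics SA, giving 52% + 26% = 78%.
Chain via Fairlane Partners LP (R3): 67% × 38% = 25.46% of Crosswind Realty LP.
Chain via Harbor Shipping BV (R3): 100% × 17% = 17% of Crosswind Realty LP.
Chain via Ironwood Logistics SA (R3): 78% × 27% = 21.06% of Crosswind Realty LP.
Aggregating (R1): 25.46% + 17% + 21.06% = 63.52%.

63.52%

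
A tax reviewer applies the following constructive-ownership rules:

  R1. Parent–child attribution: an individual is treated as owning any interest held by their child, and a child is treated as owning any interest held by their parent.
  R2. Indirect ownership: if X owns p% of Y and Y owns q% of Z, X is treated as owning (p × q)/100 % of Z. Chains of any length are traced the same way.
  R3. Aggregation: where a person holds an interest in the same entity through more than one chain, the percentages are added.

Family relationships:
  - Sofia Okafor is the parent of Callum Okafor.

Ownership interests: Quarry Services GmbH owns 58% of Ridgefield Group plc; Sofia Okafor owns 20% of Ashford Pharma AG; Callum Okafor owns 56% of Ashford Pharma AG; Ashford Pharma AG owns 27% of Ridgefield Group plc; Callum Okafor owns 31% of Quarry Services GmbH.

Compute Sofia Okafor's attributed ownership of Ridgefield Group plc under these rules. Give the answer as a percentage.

38.5%

By parent–child attribution (R1), Sofia Okafor is treated as also owning Callum Okafor's interest in Ashford Pharma AG, giving 20% + 56% = 76%.
By parent–child attribution (R1), Sofia Okafor is treated as owning Callum Okafor's 31% interest in Quarry Services GmbH.
Chain via Ashford Pharma AG (R2): 76% × 27% = 20.52% of Ridgefield Group plc.
Chain via Quarry Services GmbH (R2): 31% × 58% = 17.98% of Ridgefield Group plc.
Aggregating (R3): 20.52% + 17.98% = 38.5%.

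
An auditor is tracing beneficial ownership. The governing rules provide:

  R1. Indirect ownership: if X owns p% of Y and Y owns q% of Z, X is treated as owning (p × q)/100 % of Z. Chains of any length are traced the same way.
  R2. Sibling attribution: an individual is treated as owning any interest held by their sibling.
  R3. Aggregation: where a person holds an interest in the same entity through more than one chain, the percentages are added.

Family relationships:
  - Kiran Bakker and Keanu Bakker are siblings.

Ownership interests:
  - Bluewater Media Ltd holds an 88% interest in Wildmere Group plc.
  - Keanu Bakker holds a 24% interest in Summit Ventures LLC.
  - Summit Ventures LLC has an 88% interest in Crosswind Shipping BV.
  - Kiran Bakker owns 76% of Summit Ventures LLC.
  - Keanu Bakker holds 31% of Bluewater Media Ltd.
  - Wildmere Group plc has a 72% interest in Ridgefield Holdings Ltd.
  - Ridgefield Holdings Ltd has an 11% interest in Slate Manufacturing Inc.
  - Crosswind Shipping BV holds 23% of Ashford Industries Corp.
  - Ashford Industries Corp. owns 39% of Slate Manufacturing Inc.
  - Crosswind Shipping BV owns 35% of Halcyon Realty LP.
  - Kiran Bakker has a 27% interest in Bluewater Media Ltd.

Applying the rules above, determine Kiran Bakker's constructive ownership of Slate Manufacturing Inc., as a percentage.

By sibling attribution (R2), Kiran Bakker is treated as also owning Keanu Bakker's interest in Summit Ventures LLC, giving 76% + 24% = 100%.
By sibling attribution (R2), Kiran Bakker is treated as also owning Keanu Bakker's interest in Bluewater Media Ltd, giving 27% + 31% = 58%.
Chain via Summit Ventures LLC → Crosswind Shipping BV → Ashford Industries Corp. (R1): 100% × 88% × 23% × 39% = 7.8936% of Slate Manufacturing Inc.
Chain via Bluewater Media Ltd → Wildmere Group plc → Ridgefield Holdings Ltd (R1): 58% × 88% × 72% × 11% = 4.042368% of Slate Manufacturing Inc.
Aggregating (R3): 7.8936% + 4.042368% = 11.935968%.

11.935968%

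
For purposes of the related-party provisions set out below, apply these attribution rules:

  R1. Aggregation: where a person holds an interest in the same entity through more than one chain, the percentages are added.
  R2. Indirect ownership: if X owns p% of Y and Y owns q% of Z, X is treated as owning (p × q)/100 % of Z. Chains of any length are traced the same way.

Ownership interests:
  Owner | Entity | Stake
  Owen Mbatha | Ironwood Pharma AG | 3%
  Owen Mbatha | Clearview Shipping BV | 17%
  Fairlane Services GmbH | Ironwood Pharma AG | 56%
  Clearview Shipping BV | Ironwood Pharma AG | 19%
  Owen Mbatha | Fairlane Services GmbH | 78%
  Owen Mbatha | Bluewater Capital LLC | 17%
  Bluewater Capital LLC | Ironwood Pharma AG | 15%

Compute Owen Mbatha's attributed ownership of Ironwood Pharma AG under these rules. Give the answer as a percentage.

Chain via Bluewater Capital LLC (R2): 17% × 15% = 2.55% of Ironwood Pharma AG.
Chain via Fairlane Services GmbH (R2): 78% × 56% = 43.68% of Ironwood Pharma AG.
Chain via Clearview Shipping BV (R2): 17% × 19% = 3.23% of Ironwood Pharma AG.
Direct interest in Ironwood Pharma AG: 3%.
Aggregating (R1): 2.55% + 43.68% + 3.23% + 3% = 52.46%.

52.46%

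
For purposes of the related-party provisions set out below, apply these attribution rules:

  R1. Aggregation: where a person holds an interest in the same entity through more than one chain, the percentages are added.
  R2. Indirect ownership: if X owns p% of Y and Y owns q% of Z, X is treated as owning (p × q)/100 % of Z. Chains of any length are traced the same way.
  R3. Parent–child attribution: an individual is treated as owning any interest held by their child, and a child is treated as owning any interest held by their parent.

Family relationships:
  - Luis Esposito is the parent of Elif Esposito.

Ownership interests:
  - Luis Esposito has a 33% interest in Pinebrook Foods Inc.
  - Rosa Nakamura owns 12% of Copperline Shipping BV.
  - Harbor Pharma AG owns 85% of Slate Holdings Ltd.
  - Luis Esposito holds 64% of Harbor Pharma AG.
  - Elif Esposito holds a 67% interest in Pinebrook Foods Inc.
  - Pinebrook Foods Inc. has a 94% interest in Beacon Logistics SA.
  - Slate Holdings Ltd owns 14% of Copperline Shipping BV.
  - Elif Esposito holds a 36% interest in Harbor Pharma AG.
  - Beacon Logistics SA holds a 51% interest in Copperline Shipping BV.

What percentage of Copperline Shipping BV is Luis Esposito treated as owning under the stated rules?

59.84%

By parent–child attribution (R3), Luis Esposito is treated as also owning Elif Esposito's interest in Pinebrook Foods Inc, giving 33% + 67% = 100%.
By parent–child attribution (R3), Luis Esposito is treated as also owning Elif Esposito's interest in Harbor Pharma AG, giving 64% + 36% = 100%.
Chain via Pinebrook Foods Inc. → Beacon Logistics SA (R2): 100% × 94% × 51% = 47.94% of Copperline Shipping BV.
Chain via Harbor Pharma AG → Slate Holdings Ltd (R2): 100% × 85% × 14% = 11.9% of Copperline Shipping BV.
Aggregating (R1): 47.94% + 11.9% = 59.84%.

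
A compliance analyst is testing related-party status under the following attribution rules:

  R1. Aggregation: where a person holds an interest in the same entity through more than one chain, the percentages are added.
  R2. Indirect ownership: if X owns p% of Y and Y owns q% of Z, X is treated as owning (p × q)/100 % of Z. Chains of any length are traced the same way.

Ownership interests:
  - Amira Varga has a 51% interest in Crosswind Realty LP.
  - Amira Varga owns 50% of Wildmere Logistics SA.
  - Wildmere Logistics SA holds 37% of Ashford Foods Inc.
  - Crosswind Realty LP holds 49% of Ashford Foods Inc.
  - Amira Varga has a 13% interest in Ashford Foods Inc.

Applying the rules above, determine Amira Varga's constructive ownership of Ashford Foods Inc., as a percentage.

Chain via Wildmere Logistics SA (R2): 50% × 37% = 18.5% of Ashford Foods Inc.
Chain via Crosswind Realty LP (R2): 51% × 49% = 24.99% of Ashford Foods Inc.
Direct interest in Ashford Foods Inc: 13%.
Aggregating (R1): 18.5% + 24.99% + 13% = 56.49%.

56.49%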